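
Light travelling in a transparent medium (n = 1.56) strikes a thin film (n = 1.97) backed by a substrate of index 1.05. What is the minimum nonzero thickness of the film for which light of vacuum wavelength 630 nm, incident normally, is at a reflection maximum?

At the upper boundary (n = 1.56 to n = 1.97) the reflected ray undergoes a half-wave phase shift.
At the lower boundary (n = 1.97 to n = 1.05) the reflected ray undergoes no phase shift.
Net: one phase inversion between the two reflected rays.
With one net inversion, constructive interference in reflection requires 2 n t = (m + ½) λ.
Minimum at m = 0: t = λ / (4 n) = 630 / (4 × 1.97) = 79.9 nm.

79.9 nm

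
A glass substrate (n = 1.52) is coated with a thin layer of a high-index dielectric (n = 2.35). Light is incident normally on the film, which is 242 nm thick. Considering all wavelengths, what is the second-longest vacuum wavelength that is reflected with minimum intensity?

569 nm

Ray reflecting at the top interface goes from n = 1.0 toward n = 2.35: a half-wave phase shift.
Ray reflecting at the bottom interface goes from n = 2.35 toward n = 1.52: no phase shift.
The two reflections differ by half a wavelength.
With one net inversion, destructive interference in reflection requires 2 n t = m λ.
λ = 2 n t / m. The second-longest wavelength is m = 2: λ = 2 × 2.35 × 242 / 2.00 = 569 nm.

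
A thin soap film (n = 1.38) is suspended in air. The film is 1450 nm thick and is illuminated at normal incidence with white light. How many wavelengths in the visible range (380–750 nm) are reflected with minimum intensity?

Top surface (1.0 → 1.38): reflection off a higher-index medium gives a half-wave phase shift.
Ray reflecting at the bottom interface goes from n = 1.38 toward n = 1.0: no phase shift.
Exactly one π shift → a net half-wave offset.
So the condition for destructive reflection is 2 n t = m λ.
λ = 2 n t / m = 4002 / m nm.
m=5: 800 nm (IR); m=6: 667 nm (visible); m=7: 572 nm (visible); m=8: 500 nm (visible); m=9: 445 nm (visible); m=10: 400 nm (visible); m=11: 364 nm (UV).

5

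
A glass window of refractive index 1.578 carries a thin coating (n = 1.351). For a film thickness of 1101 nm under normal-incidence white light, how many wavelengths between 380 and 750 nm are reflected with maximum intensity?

Top surface (1.0 → 1.351): reflection off a higher-index medium gives a half-wave phase shift.
Bottom surface (1.351 → 1.578): reflection off a higher-index medium gives a half-wave phase shift.
The two reflections carry the same phase change, so no net offset.
So the condition for constructive reflection is 2 n t = m λ.
λ = 2 n t / m = 2975 / m nm.
m=3: 992 nm (IR); m=4: 744 nm (visible); m=5: 595 nm (visible); m=6: 496 nm (visible); m=7: 425 nm (visible); m=8: 372 nm (UV).

4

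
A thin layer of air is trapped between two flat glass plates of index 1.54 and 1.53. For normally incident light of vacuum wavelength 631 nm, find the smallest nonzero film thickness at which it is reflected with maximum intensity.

At the upper boundary (n = 1.54 to n = 1.0) the reflected ray undergoes no phase shift.
Ray reflecting at the bottom interface goes from n = 1.0 toward n = 1.53: a half-wave phase shift.
The two reflections differ by half a wavelength.
So the condition for constructive reflection is 2 n t = (m + ½) λ.
Minimum at m = 0: t = λ / (4 n) = 631 / (4 × 1.0) = 158 nm.

158 nm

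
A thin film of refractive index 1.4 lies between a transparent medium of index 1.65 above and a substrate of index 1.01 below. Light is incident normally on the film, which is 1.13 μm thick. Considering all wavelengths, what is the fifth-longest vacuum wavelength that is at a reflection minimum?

Ray reflecting at the top interface goes from n = 1.65 toward n = 1.4: no phase shift.
Ray reflecting at the bottom interface goes from n = 1.4 toward n = 1.01: no phase shift.
The two reflections carry the same phase change, so no net offset.
So the condition for destructive reflection is 2 n t = (m + ½) λ.
λ = 2 n t / (m + ½). The fifth-longest wavelength is m = 4: λ = 2 × 1.4 × 1130 / 4.50 = 703 nm.

703 nm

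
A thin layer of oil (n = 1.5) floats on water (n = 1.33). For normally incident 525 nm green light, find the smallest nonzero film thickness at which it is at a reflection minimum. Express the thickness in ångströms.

1750 Å

Ray reflecting at the top interface goes from n = 1.0 toward n = 1.5: a half-wave phase shift.
At the lower boundary (n = 1.5 to n = 1.33) the reflected ray undergoes no phase shift.
The two reflections differ by half a wavelength.
For minimum reflection here: 2 n t = m λ.
Minimum nonzero at m = 1: t = λ / (2 n) = 525 / (2 × 1.5) = 175 nm.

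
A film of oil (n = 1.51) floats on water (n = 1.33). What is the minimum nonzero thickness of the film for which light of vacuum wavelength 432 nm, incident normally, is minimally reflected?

143 nm

Ray reflecting at the top interface goes from n = 1.0 toward n = 1.51: a half-wave phase shift.
Ray reflecting at the bottom interface goes from n = 1.51 toward n = 1.33: no phase shift.
Net: one phase inversion between the two reflected rays.
For weak reflection here: 2 n t = m λ.
Minimum nonzero at m = 1: t = λ / (2 n) = 432 / (2 × 1.51) = 143 nm.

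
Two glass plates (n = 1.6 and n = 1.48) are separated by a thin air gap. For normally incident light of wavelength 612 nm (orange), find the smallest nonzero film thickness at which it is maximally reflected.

153 nm

Ray reflecting at the top interface goes from n = 1.6 toward n = 1.0: no phase shift.
Bottom surface (1.0 → 1.48): reflection off a higher-index medium gives a half-wave phase shift.
Exactly one π shift → a net half-wave offset.
With one net inversion, constructive interference in reflection requires 2 n t = (m + ½) λ.
Minimum at m = 0: t = λ / (4 n) = 612 / (4 × 1.0) = 153 nm.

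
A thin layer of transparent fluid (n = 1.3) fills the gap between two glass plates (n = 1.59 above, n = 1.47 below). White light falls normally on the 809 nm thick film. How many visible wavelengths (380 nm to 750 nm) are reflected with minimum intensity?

3

Top surface (1.59 → 1.3): reflection off a lower-index medium gives no phase shift.
Ray reflecting at the bottom interface goes from n = 1.3 toward n = 1.47: a half-wave phase shift.
Net: one phase inversion between the two reflected rays.
For weak reflection here: 2 n t = m λ.
λ = 2 n t / m = 2103 / m nm.
m=2: 1052 nm (IR); m=3: 701 nm (visible); m=4: 526 nm (visible); m=5: 421 nm (visible); m=6: 351 nm (UV).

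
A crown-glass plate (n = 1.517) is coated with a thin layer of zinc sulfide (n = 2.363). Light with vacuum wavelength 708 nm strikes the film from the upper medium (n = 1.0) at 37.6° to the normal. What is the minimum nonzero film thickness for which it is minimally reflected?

155 nm

At the upper boundary (n = 1.0 to n = 2.363) the reflected ray undergoes a half-wave phase shift.
Bottom surface (2.363 → 1.517): reflection off a lower-index medium gives no phase shift.
Net: one phase inversion between the two reflected rays.
So the condition for destructive reflection is 2 n t cos θ_r = m λ.
Snell's law: 1.0 sin 37.6° = 2.363 sin θ_r → sin θ_r = 0.258, cos θ_r = 0.966.
Minimum nonzero at m = 1: t = λ / (2 n cos θ_r) = 708 / (2 × 2.363 × 0.966) = 155 nm.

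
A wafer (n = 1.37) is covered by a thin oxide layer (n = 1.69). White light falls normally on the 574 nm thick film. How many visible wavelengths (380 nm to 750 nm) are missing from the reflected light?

3

At the upper boundary (n = 1.0 to n = 1.69) the reflected ray undergoes a half-wave phase shift.
At the lower boundary (n = 1.69 to n = 1.37) the reflected ray undergoes no phase shift.
The two reflections differ by half a wavelength.
With one net inversion, destructive interference in reflection requires 2 n t = m λ.
λ = 2 n t / m = 1940 / m nm.
m=2: 970 nm (IR); m=3: 647 nm (visible); m=4: 485 nm (visible); m=5: 388 nm (visible); m=6: 323 nm (UV).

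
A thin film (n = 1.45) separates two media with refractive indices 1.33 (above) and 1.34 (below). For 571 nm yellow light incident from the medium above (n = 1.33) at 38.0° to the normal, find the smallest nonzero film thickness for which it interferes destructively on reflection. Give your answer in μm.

Ray reflecting at the top interface goes from n = 1.33 toward n = 1.45: a half-wave phase shift.
At the lower boundary (n = 1.45 to n = 1.34) the reflected ray undergoes no phase shift.
Exactly one π shift → a net half-wave offset.
With one net inversion, destructive interference in reflection requires 2 n t cos θ_r = m λ.
Snell's law: 1.33 sin 38.0° = 1.45 sin θ_r → sin θ_r = 0.565, cos θ_r = 0.825.
Minimum nonzero at m = 1: t = λ / (2 n cos θ_r) = 571 / (2 × 1.45 × 0.825) = 239 nm.

0.239 μm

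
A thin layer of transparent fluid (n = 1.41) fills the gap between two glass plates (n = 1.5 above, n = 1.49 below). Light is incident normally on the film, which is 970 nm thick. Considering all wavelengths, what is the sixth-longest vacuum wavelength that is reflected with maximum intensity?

497 nm

At the upper boundary (n = 1.5 to n = 1.41) the reflected ray undergoes no phase shift.
Ray reflecting at the bottom interface goes from n = 1.41 toward n = 1.49: a half-wave phase shift.
Net: one phase inversion between the two reflected rays.
For strong reflection here: 2 n t = (m + ½) λ.
λ = 2 n t / (m + ½). The sixth-longest wavelength is m = 5: λ = 2 × 1.41 × 970 / 5.50 = 497 nm.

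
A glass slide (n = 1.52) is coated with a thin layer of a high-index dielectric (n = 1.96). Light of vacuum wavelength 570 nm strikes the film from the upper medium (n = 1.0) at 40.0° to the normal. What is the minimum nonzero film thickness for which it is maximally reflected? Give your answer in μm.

Ray reflecting at the top interface goes from n = 1.0 toward n = 1.96: a half-wave phase shift.
At the lower boundary (n = 1.96 to n = 1.52) the reflected ray undergoes no phase shift.
The two reflections differ by half a wavelength.
So the condition for constructive reflection is 2 n t cos θ_r = (m + ½) λ.
Snell's law: 1.0 sin 40.0° = 1.96 sin θ_r → sin θ_r = 0.328, cos θ_r = 0.945.
Minimum at m = 0: t = λ / (4 n cos θ_r) = 570 / (4 × 1.96 × 0.945) = 77.0 nm.

0.0770 μm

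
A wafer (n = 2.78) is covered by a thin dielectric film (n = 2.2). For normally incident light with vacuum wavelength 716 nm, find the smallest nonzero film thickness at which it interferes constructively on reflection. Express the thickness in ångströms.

At the upper boundary (n = 1.0 to n = 2.2) the reflected ray undergoes a half-wave phase shift.
Ray reflecting at the bottom interface goes from n = 2.2 toward n = 2.78: a half-wave phase shift.
Net: no relative phase inversion (both shifts match).
With no net inversion, constructive interference in reflection requires 2 n t = m λ.
Minimum nonzero at m = 1: t = λ / (2 n) = 716 / (2 × 2.2) = 163 nm.

1627 Å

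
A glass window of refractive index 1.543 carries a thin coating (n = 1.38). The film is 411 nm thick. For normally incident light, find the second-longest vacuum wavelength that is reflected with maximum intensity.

Ray reflecting at the top interface goes from n = 1.0 toward n = 1.38: a half-wave phase shift.
Ray reflecting at the bottom interface goes from n = 1.38 toward n = 1.543: a half-wave phase shift.
Zero or two π shifts → no net half-wave offset.
For strong reflection here: 2 n t = m λ.
λ = 2 n t / m. The second-longest wavelength is m = 2: λ = 2 × 1.38 × 411 / 2.00 = 567 nm.

567 nm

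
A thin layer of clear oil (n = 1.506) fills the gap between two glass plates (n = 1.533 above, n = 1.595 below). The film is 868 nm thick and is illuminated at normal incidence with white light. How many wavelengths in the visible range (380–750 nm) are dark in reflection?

3

At the upper boundary (n = 1.533 to n = 1.506) the reflected ray undergoes no phase shift.
At the lower boundary (n = 1.506 to n = 1.595) the reflected ray undergoes a half-wave phase shift.
Net: one phase inversion between the two reflected rays.
With one net inversion, destructive interference in reflection requires 2 n t = m λ.
λ = 2 n t / m = 2614 / m nm.
m=3: 871 nm (IR); m=4: 654 nm (visible); m=5: 523 nm (visible); m=6: 436 nm (visible); m=7: 373 nm (UV).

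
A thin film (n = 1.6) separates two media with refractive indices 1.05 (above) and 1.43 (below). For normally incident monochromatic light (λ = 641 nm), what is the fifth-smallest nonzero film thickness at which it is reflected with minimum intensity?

Top surface (1.05 → 1.6): reflection off a higher-index medium gives a half-wave phase shift.
At the lower boundary (n = 1.6 to n = 1.43) the reflected ray undergoes no phase shift.
Exactly one π shift → a net half-wave offset.
So the condition for destructive reflection is 2 n t = m λ.
The fifth-smallest nonzero thickness corresponds to m = 5: t = m λ / (2 n) = 5.00 × 641 / (2 × 1.6) = 1002 nm.

1002 nm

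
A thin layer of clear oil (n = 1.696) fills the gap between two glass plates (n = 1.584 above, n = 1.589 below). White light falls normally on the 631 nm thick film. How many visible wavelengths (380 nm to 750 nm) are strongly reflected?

Ray reflecting at the top interface goes from n = 1.584 toward n = 1.696: a half-wave phase shift.
Ray reflecting at the bottom interface goes from n = 1.696 toward n = 1.589: no phase shift.
Net: one phase inversion between the two reflected rays.
For bright reflection here: 2 n t = (m + ½) λ.
λ = 2 n t / (m + ½) = 2140 / (m + ½) nm.
m=2: 856 nm (IR); m=3: 612 nm (visible); m=4: 476 nm (visible); m=5: 389 nm (visible); m=6: 329 nm (UV).

3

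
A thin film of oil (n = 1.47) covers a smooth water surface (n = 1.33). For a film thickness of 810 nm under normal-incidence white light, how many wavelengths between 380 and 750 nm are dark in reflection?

3

Ray reflecting at the top interface goes from n = 1.0 toward n = 1.47: a half-wave phase shift.
Ray reflecting at the bottom interface goes from n = 1.47 toward n = 1.33: no phase shift.
Exactly one π shift → a net half-wave offset.
So the condition for destructive reflection is 2 n t = m λ.
λ = 2 n t / m = 2381 / m nm.
m=3: 794 nm (IR); m=4: 595 nm (visible); m=5: 476 nm (visible); m=6: 397 nm (visible); m=7: 340 nm (UV).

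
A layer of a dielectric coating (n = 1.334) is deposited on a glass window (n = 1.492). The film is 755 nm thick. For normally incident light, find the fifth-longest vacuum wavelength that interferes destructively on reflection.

Top surface (1.0 → 1.334): reflection off a higher-index medium gives a half-wave phase shift.
Ray reflecting at the bottom interface goes from n = 1.334 toward n = 1.492: a half-wave phase shift.
Zero or two π shifts → no net half-wave offset.
For weak reflection here: 2 n t = (m + ½) λ.
λ = 2 n t / (m + ½). The fifth-longest wavelength is m = 4: λ = 2 × 1.334 × 755 / 4.50 = 448 nm.

448 nm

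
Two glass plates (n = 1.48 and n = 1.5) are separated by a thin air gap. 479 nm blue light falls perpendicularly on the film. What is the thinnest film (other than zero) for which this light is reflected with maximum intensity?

120 nm

At the upper boundary (n = 1.48 to n = 1.0) the reflected ray undergoes no phase shift.
At the lower boundary (n = 1.0 to n = 1.5) the reflected ray undergoes a half-wave phase shift.
The two reflections differ by half a wavelength.
For strong reflection here: 2 n t = (m + ½) λ.
Minimum at m = 0: t = λ / (4 n) = 479 / (4 × 1.0) = 120 nm.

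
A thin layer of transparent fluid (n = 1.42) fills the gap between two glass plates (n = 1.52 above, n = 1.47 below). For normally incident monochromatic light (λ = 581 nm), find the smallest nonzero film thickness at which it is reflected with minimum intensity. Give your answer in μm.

Ray reflecting at the top interface goes from n = 1.52 toward n = 1.42: no phase shift.
At the lower boundary (n = 1.42 to n = 1.47) the reflected ray undergoes a half-wave phase shift.
The two reflections differ by half a wavelength.
So the condition for destructive reflection is 2 n t = m λ.
Minimum nonzero at m = 1: t = λ / (2 n) = 581 / (2 × 1.42) = 205 nm.

0.205 μm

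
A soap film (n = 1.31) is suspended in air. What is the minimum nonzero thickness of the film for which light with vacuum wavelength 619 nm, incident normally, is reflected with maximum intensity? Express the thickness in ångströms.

1181 Å

Top surface (1.0 → 1.31): reflection off a higher-index medium gives a half-wave phase shift.
At the lower boundary (n = 1.31 to n = 1.0) the reflected ray undergoes no phase shift.
Exactly one π shift → a net half-wave offset.
So the condition for constructive reflection is 2 n t = (m + ½) λ.
Minimum at m = 0: t = λ / (4 n) = 619 / (4 × 1.31) = 118 nm.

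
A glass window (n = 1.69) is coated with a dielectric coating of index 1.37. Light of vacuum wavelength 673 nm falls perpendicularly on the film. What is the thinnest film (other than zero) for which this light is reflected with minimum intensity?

Ray reflecting at the top interface goes from n = 1.0 toward n = 1.37: a half-wave phase shift.
Ray reflecting at the bottom interface goes from n = 1.37 toward n = 1.69: a half-wave phase shift.
The two reflections carry the same phase change, so no net offset.
With no net inversion, destructive interference in reflection requires 2 n t = (m + ½) λ.
Minimum at m = 0: t = λ / (4 n) = 673 / (4 × 1.37) = 123 nm.

123 nm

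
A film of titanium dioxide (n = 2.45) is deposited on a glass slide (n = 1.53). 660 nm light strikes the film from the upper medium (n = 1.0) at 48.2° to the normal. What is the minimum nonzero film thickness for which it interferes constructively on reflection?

Top surface (1.0 → 2.45): reflection off a higher-index medium gives a half-wave phase shift.
Ray reflecting at the bottom interface goes from n = 2.45 toward n = 1.53: no phase shift.
Net: one phase inversion between the two reflected rays.
For bright reflection here: 2 n t cos θ_r = (m + ½) λ.
Snell's law: 1.0 sin 48.2° = 2.45 sin θ_r → sin θ_r = 0.304, cos θ_r = 0.953.
Minimum at m = 0: t = λ / (4 n cos θ_r) = 660 / (4 × 2.45 × 0.953) = 70.7 nm.

70.7 nm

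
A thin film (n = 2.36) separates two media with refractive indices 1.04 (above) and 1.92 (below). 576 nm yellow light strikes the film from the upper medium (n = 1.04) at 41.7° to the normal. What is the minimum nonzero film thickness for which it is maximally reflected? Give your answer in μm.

0.0638 μm

At the upper boundary (n = 1.04 to n = 2.36) the reflected ray undergoes a half-wave phase shift.
Ray reflecting at the bottom interface goes from n = 2.36 toward n = 1.92: no phase shift.
The two reflections differ by half a wavelength.
For maximum reflection here: 2 n t cos θ_r = (m + ½) λ.
Snell's law: 1.04 sin 41.7° = 2.36 sin θ_r → sin θ_r = 0.293, cos θ_r = 0.956.
Minimum at m = 0: t = λ / (4 n cos θ_r) = 576 / (4 × 2.36 × 0.956) = 63.8 nm.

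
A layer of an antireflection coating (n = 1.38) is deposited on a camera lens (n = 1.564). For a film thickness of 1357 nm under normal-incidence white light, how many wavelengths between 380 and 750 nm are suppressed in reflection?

At the upper boundary (n = 1.0 to n = 1.38) the reflected ray undergoes a half-wave phase shift.
Bottom surface (1.38 → 1.564): reflection off a higher-index medium gives a half-wave phase shift.
The two reflections carry the same phase change, so no net offset.
For dark reflection here: 2 n t = (m + ½) λ.
λ = 2 n t / (m + ½) = 3745 / (m + ½) nm.
m=4: 832 nm (IR); m=5: 681 nm (visible); m=6: 576 nm (visible); m=7: 499 nm (visible); m=8: 441 nm (visible); m=9: 394 nm (visible); m=10: 357 nm (UV).

5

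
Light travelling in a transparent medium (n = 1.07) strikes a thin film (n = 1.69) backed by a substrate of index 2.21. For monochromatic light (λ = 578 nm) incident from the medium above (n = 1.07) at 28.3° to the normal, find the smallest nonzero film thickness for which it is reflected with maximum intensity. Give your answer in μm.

0.179 μm

Top surface (1.07 → 1.69): reflection off a higher-index medium gives a half-wave phase shift.
Ray reflecting at the bottom interface goes from n = 1.69 toward n = 2.21: a half-wave phase shift.
Net: no relative phase inversion (both shifts match).
With no net inversion, constructive interference in reflection requires 2 n t cos θ_r = m λ.
Snell's law: 1.07 sin 28.3° = 1.69 sin θ_r → sin θ_r = 0.300, cos θ_r = 0.954.
Minimum nonzero at m = 1: t = λ / (2 n cos θ_r) = 578 / (2 × 1.69 × 0.954) = 179 nm.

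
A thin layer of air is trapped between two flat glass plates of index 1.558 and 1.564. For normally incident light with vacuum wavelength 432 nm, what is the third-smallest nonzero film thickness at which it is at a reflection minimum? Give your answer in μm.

0.648 μm

Top surface (1.558 → 1.0): reflection off a lower-index medium gives no phase shift.
Ray reflecting at the bottom interface goes from n = 1.0 toward n = 1.564: a half-wave phase shift.
Net: one phase inversion between the two reflected rays.
With one net inversion, destructive interference in reflection requires 2 n t = m λ.
The third-smallest nonzero thickness corresponds to m = 3: t = m λ / (2 n) = 3.00 × 432 / (2 × 1.0) = 648 nm.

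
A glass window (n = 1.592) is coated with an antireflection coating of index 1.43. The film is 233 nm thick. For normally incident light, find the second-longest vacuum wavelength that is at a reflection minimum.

444 nm

At the upper boundary (n = 1.0 to n = 1.43) the reflected ray undergoes a half-wave phase shift.
Ray reflecting at the bottom interface goes from n = 1.43 toward n = 1.592: a half-wave phase shift.
Net: no relative phase inversion (both shifts match).
With no net inversion, destructive interference in reflection requires 2 n t = (m + ½) λ.
λ = 2 n t / (m + ½). The second-longest wavelength is m = 1: λ = 2 × 1.43 × 233 / 1.50 = 444 nm.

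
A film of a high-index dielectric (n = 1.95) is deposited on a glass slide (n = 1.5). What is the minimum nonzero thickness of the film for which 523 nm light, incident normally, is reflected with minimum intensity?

Ray reflecting at the top interface goes from n = 1.0 toward n = 1.95: a half-wave phase shift.
At the lower boundary (n = 1.95 to n = 1.5) the reflected ray undergoes no phase shift.
The two reflections differ by half a wavelength.
So the condition for destructive reflection is 2 n t = m λ.
Minimum nonzero at m = 1: t = λ / (2 n) = 523 / (2 × 1.95) = 134 nm.

134 nm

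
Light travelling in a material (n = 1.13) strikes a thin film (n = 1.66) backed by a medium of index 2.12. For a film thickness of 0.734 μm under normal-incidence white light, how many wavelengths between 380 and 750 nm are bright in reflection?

3

At the upper boundary (n = 1.13 to n = 1.66) the reflected ray undergoes a half-wave phase shift.
Ray reflecting at the bottom interface goes from n = 1.66 toward n = 2.12: a half-wave phase shift.
Net: no relative phase inversion (both shifts match).
With no net inversion, constructive interference in reflection requires 2 n t = m λ.
λ = 2 n t / m = 2437 / m nm.
m=3: 812 nm (IR); m=4: 609 nm (visible); m=5: 487 nm (visible); m=6: 406 nm (visible); m=7: 348 nm (UV).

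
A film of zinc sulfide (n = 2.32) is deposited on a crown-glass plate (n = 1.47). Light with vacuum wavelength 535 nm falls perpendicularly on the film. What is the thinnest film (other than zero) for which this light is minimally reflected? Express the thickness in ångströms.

1153 Å

Ray reflecting at the top interface goes from n = 1.0 toward n = 2.32: a half-wave phase shift.
At the lower boundary (n = 2.32 to n = 1.47) the reflected ray undergoes no phase shift.
Exactly one π shift → a net half-wave offset.
For weak reflection here: 2 n t = m λ.
Minimum nonzero at m = 1: t = λ / (2 n) = 535 / (2 × 2.32) = 115 nm.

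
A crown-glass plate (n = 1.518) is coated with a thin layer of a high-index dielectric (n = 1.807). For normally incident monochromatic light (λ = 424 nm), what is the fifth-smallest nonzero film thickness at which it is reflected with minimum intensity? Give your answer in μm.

At the upper boundary (n = 1.0 to n = 1.807) the reflected ray undergoes a half-wave phase shift.
At the lower boundary (n = 1.807 to n = 1.518) the reflected ray undergoes no phase shift.
Exactly one π shift → a net half-wave offset.
So the condition for destructive reflection is 2 n t = m λ.
The fifth-smallest nonzero thickness corresponds to m = 5: t = m λ / (2 n) = 5.00 × 424 / (2 × 1.807) = 587 nm.

0.587 μm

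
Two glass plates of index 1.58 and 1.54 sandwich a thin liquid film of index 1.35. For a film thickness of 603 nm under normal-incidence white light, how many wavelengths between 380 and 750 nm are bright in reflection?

2

Top surface (1.58 → 1.35): reflection off a lower-index medium gives no phase shift.
At the lower boundary (n = 1.35 to n = 1.54) the reflected ray undergoes a half-wave phase shift.
Net: one phase inversion between the two reflected rays.
For bright reflection here: 2 n t = (m + ½) λ.
λ = 2 n t / (m + ½) = 1628 / (m + ½) nm.
m=1: 1085 nm (IR); m=2: 651 nm (visible); m=3: 465 nm (visible); m=4: 362 nm (UV).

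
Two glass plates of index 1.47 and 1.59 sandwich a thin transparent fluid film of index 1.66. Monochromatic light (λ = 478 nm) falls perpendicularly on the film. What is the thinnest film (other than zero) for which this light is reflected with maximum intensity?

72.0 nm

At the upper boundary (n = 1.47 to n = 1.66) the reflected ray undergoes a half-wave phase shift.
At the lower boundary (n = 1.66 to n = 1.59) the reflected ray undergoes no phase shift.
Exactly one π shift → a net half-wave offset.
So the condition for constructive reflection is 2 n t = (m + ½) λ.
Minimum at m = 0: t = λ / (4 n) = 478 / (4 × 1.66) = 72.0 nm.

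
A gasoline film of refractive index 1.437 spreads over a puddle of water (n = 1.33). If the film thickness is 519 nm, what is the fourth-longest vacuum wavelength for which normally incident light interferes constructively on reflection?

426 nm

At the upper boundary (n = 1.0 to n = 1.437) the reflected ray undergoes a half-wave phase shift.
At the lower boundary (n = 1.437 to n = 1.33) the reflected ray undergoes no phase shift.
The two reflections differ by half a wavelength.
With one net inversion, constructive interference in reflection requires 2 n t = (m + ½) λ.
λ = 2 n t / (m + ½). The fourth-longest wavelength is m = 3: λ = 2 × 1.437 × 519 / 3.50 = 426 nm.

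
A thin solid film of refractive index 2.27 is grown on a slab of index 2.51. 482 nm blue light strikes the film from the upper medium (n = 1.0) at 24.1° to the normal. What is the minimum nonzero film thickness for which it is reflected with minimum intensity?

54.0 nm

Ray reflecting at the top interface goes from n = 1.0 toward n = 2.27: a half-wave phase shift.
At the lower boundary (n = 2.27 to n = 2.51) the reflected ray undergoes a half-wave phase shift.
The two reflections carry the same phase change, so no net offset.
With no net inversion, destructive interference in reflection requires 2 n t cos θ_r = (m + ½) λ.
Snell's law: 1.0 sin 24.1° = 2.27 sin θ_r → sin θ_r = 0.180, cos θ_r = 0.984.
Minimum at m = 0: t = λ / (4 n cos θ_r) = 482 / (4 × 2.27 × 0.984) = 54.0 nm.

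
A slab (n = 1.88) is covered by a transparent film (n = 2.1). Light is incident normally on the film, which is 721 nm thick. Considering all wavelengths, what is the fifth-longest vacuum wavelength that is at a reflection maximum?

673 nm

Top surface (1.0 → 2.1): reflection off a higher-index medium gives a half-wave phase shift.
Bottom surface (2.1 → 1.88): reflection off a lower-index medium gives no phase shift.
The two reflections differ by half a wavelength.
With one net inversion, constructive interference in reflection requires 2 n t = (m + ½) λ.
λ = 2 n t / (m + ½). The fifth-longest wavelength is m = 4: λ = 2 × 2.1 × 721 / 4.50 = 673 nm.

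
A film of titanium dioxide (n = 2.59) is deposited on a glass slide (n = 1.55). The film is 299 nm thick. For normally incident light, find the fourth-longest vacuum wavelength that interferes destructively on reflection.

387 nm

Top surface (1.0 → 2.59): reflection off a higher-index medium gives a half-wave phase shift.
Ray reflecting at the bottom interface goes from n = 2.59 toward n = 1.55: no phase shift.
The two reflections differ by half a wavelength.
So the condition for destructive reflection is 2 n t = m λ.
λ = 2 n t / m. The fourth-longest wavelength is m = 4: λ = 2 × 2.59 × 299 / 4.00 = 387 nm.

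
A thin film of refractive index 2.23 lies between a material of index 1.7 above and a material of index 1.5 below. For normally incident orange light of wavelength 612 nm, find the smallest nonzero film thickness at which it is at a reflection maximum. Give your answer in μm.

At the upper boundary (n = 1.7 to n = 2.23) the reflected ray undergoes a half-wave phase shift.
At the lower boundary (n = 2.23 to n = 1.5) the reflected ray undergoes no phase shift.
Net: one phase inversion between the two reflected rays.
For maximum reflection here: 2 n t = (m + ½) λ.
Minimum at m = 0: t = λ / (4 n) = 612 / (4 × 2.23) = 68.6 nm.

0.0686 μm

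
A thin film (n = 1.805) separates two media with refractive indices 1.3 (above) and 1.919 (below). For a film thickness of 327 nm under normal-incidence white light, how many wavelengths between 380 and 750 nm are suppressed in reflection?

Top surface (1.3 → 1.805): reflection off a higher-index medium gives a half-wave phase shift.
Bottom surface (1.805 → 1.919): reflection off a higher-index medium gives a half-wave phase shift.
Net: no relative phase inversion (both shifts match).
With no net inversion, destructive interference in reflection requires 2 n t = (m + ½) λ.
λ = 2 n t / (m + ½) = 1180 / (m + ½) nm.
m=1: 787 nm (IR); m=2: 472 nm (visible); m=3: 337 nm (UV).

1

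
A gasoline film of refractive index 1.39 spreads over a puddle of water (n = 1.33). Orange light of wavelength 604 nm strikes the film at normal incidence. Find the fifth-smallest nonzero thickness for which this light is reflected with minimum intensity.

1086 nm

Ray reflecting at the top interface goes from n = 1.0 toward n = 1.39: a half-wave phase shift.
Ray reflecting at the bottom interface goes from n = 1.39 toward n = 1.33: no phase shift.
Exactly one π shift → a net half-wave offset.
For dark reflection here: 2 n t = m λ.
The fifth-smallest nonzero thickness corresponds to m = 5: t = m λ / (2 n) = 5.00 × 604 / (2 × 1.39) = 1086 nm.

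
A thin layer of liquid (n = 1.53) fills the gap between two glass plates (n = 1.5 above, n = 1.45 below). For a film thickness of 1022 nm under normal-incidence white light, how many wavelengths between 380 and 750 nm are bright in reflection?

Top surface (1.5 → 1.53): reflection off a higher-index medium gives a half-wave phase shift.
Bottom surface (1.53 → 1.45): reflection off a lower-index medium gives no phase shift.
The two reflections differ by half a wavelength.
For strong reflection here: 2 n t = (m + ½) λ.
λ = 2 n t / (m + ½) = 3127 / (m + ½) nm.
m=3: 894 nm (IR); m=4: 695 nm (visible); m=5: 569 nm (visible); m=6: 481 nm (visible); m=7: 417 nm (visible); m=8: 368 nm (UV).

4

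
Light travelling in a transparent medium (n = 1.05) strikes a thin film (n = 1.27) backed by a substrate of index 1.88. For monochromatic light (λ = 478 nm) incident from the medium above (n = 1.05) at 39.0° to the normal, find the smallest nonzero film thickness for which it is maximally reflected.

Ray reflecting at the top interface goes from n = 1.05 toward n = 1.27: a half-wave phase shift.
Ray reflecting at the bottom interface goes from n = 1.27 toward n = 1.88: a half-wave phase shift.
The two reflections carry the same phase change, so no net offset.
For strong reflection here: 2 n t cos θ_r = m λ.
Snell's law: 1.05 sin 39.0° = 1.27 sin θ_r → sin θ_r = 0.520, cos θ_r = 0.854.
Minimum nonzero at m = 1: t = λ / (2 n cos θ_r) = 478 / (2 × 1.27 × 0.854) = 220 nm.

220 nm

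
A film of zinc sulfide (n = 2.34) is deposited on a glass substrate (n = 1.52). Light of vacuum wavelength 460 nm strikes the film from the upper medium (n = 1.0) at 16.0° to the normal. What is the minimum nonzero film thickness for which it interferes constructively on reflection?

At the upper boundary (n = 1.0 to n = 2.34) the reflected ray undergoes a half-wave phase shift.
At the lower boundary (n = 2.34 to n = 1.52) the reflected ray undergoes no phase shift.
Net: one phase inversion between the two reflected rays.
So the condition for constructive reflection is 2 n t cos θ_r = (m + ½) λ.
Snell's law: 1.0 sin 16.0° = 2.34 sin θ_r → sin θ_r = 0.118, cos θ_r = 0.993.
Minimum at m = 0: t = λ / (4 n cos θ_r) = 460 / (4 × 2.34 × 0.993) = 49.5 nm.

49.5 nm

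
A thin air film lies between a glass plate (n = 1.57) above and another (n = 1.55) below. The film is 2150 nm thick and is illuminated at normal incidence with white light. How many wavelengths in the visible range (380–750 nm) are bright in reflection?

5

At the upper boundary (n = 1.57 to n = 1.0) the reflected ray undergoes no phase shift.
Ray reflecting at the bottom interface goes from n = 1.0 toward n = 1.55: a half-wave phase shift.
Net: one phase inversion between the two reflected rays.
So the condition for constructive reflection is 2 n t = (m + ½) λ.
λ = 2 n t / (m + ½) = 4300 / (m + ½) nm.
m=5: 782 nm (IR); m=6: 662 nm (visible); m=7: 573 nm (visible); m=8: 506 nm (visible); m=9: 453 nm (visible); m=10: 410 nm (visible); m=11: 374 nm (UV).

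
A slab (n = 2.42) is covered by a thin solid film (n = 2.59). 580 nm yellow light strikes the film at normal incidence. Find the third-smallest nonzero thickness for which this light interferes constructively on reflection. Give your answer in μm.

0.280 μm

At the upper boundary (n = 1.0 to n = 2.59) the reflected ray undergoes a half-wave phase shift.
Ray reflecting at the bottom interface goes from n = 2.59 toward n = 2.42: no phase shift.
Exactly one π shift → a net half-wave offset.
For bright reflection here: 2 n t = (m + ½) λ.
The third-smallest nonzero thickness corresponds to m = 2: t = (m + ½) λ / (2 n) = 2.50 × 580 / (2 × 2.59) = 280 nm.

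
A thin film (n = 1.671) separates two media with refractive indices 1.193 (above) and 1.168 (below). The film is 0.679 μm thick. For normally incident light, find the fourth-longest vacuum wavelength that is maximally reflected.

Top surface (1.193 → 1.671): reflection off a higher-index medium gives a half-wave phase shift.
At the lower boundary (n = 1.671 to n = 1.168) the reflected ray undergoes no phase shift.
Exactly one π shift → a net half-wave offset.
So the condition for constructive reflection is 2 n t = (m + ½) λ.
λ = 2 n t / (m + ½). The fourth-longest wavelength is m = 3: λ = 2 × 1.671 × 679 / 3.50 = 648 nm.

648 nm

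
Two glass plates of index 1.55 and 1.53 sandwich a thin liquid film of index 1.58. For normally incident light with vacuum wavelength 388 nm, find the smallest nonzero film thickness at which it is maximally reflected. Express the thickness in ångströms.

614 Å

Ray reflecting at the top interface goes from n = 1.55 toward n = 1.58: a half-wave phase shift.
Ray reflecting at the bottom interface goes from n = 1.58 toward n = 1.53: no phase shift.
The two reflections differ by half a wavelength.
So the condition for constructive reflection is 2 n t = (m + ½) λ.
Minimum at m = 0: t = λ / (4 n) = 388 / (4 × 1.58) = 61.4 nm.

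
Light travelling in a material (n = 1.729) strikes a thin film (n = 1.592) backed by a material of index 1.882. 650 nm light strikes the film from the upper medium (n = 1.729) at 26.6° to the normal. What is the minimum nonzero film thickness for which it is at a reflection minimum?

234 nm

At the upper boundary (n = 1.729 to n = 1.592) the reflected ray undergoes no phase shift.
Ray reflecting at the bottom interface goes from n = 1.592 toward n = 1.882: a half-wave phase shift.
Net: one phase inversion between the two reflected rays.
So the condition for destructive reflection is 2 n t cos θ_r = m λ.
Snell's law: 1.729 sin 26.6° = 1.592 sin θ_r → sin θ_r = 0.486, cos θ_r = 0.874.
Minimum nonzero at m = 1: t = λ / (2 n cos θ_r) = 650 / (2 × 1.592 × 0.874) = 234 nm.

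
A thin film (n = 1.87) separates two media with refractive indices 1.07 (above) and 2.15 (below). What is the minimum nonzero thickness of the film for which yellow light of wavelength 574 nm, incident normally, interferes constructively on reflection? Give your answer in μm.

Top surface (1.07 → 1.87): reflection off a higher-index medium gives a half-wave phase shift.
Ray reflecting at the bottom interface goes from n = 1.87 toward n = 2.15: a half-wave phase shift.
The two reflections carry the same phase change, so no net offset.
For bright reflection here: 2 n t = m λ.
Minimum nonzero at m = 1: t = λ / (2 n) = 574 / (2 × 1.87) = 153 nm.

0.153 μm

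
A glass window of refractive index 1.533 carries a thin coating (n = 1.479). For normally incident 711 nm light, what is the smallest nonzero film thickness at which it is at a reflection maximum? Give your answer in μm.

Ray reflecting at the top interface goes from n = 1.0 toward n = 1.479: a half-wave phase shift.
Bottom surface (1.479 → 1.533): reflection off a higher-index medium gives a half-wave phase shift.
Net: no relative phase inversion (both shifts match).
For strong reflection here: 2 n t = m λ.
The smallest nonzero thickness corresponds to m = 1: t = m λ / (2 n) = 1.00 × 711 / (2 × 1.479) = 240 nm.

0.240 μm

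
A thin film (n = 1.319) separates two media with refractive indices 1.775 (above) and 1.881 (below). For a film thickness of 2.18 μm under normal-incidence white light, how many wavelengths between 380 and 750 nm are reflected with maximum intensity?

Top surface (1.775 → 1.319): reflection off a lower-index medium gives no phase shift.
Bottom surface (1.319 → 1.881): reflection off a higher-index medium gives a half-wave phase shift.
Exactly one π shift → a net half-wave offset.
So the condition for constructive reflection is 2 n t = (m + ½) λ.
λ = 2 n t / (m + ½) = 5751 / (m + ½) nm.
m=7: 767 nm (IR); m=8: 677 nm (visible); m=9: 605 nm (visible); m=10: 548 nm (visible); m=11: 500 nm (visible); m=12: 460 nm (visible); m=13: 426 nm (visible); m=14: 397 nm (visible); m=15: 371 nm (UV).

7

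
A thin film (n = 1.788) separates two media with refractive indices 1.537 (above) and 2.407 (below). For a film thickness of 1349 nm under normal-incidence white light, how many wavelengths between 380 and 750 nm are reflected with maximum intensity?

Ray reflecting at the top interface goes from n = 1.537 toward n = 1.788: a half-wave phase shift.
At the lower boundary (n = 1.788 to n = 2.407) the reflected ray undergoes a half-wave phase shift.
The two reflections carry the same phase change, so no net offset.
For bright reflection here: 2 n t = m λ.
λ = 2 n t / m = 4824 / m nm.
m=6: 804 nm (IR); m=7: 689 nm (visible); m=8: 603 nm (visible); m=9: 536 nm (visible); m=10: 482 nm (visible); m=11: 439 nm (visible); m=12: 402 nm (visible); m=13: 371 nm (UV).

6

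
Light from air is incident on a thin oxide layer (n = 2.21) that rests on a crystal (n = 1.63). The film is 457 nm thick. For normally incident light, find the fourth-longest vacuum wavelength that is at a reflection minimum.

505 nm

Top surface (1.0 → 2.21): reflection off a higher-index medium gives a half-wave phase shift.
Ray reflecting at the bottom interface goes from n = 2.21 toward n = 1.63: no phase shift.
Exactly one π shift → a net half-wave offset.
So the condition for destructive reflection is 2 n t = m λ.
λ = 2 n t / m. The fourth-longest wavelength is m = 4: λ = 2 × 2.21 × 457 / 4.00 = 505 nm.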